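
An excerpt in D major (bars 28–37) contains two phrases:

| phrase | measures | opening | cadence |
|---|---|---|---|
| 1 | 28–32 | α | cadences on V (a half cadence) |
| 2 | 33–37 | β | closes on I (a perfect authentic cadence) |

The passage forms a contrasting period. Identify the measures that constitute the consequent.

The antecedent is the phrase ending with the weaker cadence (half cadence, phrase 1) and the consequent the one ending more conclusively (perfect authentic cadence, phrase 2); the consequent is bars 33–37.

measures 33–37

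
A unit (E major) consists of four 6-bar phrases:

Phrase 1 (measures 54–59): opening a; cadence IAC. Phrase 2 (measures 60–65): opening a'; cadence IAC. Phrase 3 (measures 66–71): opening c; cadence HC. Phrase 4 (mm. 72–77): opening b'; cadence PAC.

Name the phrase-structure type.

contrasting double period

Four phrases in two halves: the first half (bars 54-65) ends with an imperfect authentic cadence, the second (mm. 66–77) with a perfect authentic cadence — a large antecedent–consequent pair, i.e. a double period.
Phrase 3 begins with different material from phrase 1, making it contrasting.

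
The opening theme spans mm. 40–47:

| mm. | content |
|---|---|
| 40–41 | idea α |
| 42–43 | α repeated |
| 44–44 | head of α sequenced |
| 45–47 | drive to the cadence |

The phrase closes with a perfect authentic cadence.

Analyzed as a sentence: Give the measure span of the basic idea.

The presentation of a sentence is the basic idea (measures 40-41) plus its repetition (mm. 42-43); the basic idea is therefore mm. 40–41.

measures 40–41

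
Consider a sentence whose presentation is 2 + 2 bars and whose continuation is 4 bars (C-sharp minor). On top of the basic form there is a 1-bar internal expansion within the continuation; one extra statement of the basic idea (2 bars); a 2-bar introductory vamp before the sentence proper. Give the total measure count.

Basic sentence: 2 + 2 + 4 = 8 bars.
8 (basic form) + 1 (internal expansion) + 2 (extra statement) + 2 (introduction) = 13.

13 measures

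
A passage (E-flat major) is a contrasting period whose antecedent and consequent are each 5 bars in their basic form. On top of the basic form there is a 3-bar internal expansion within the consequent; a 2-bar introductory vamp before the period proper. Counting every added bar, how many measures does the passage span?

15 measures

Basic contrasting period: 5 + 5 = 10 bars.
10 (basic form) + 3 (internal expansion) + 2 (introduction) = 15.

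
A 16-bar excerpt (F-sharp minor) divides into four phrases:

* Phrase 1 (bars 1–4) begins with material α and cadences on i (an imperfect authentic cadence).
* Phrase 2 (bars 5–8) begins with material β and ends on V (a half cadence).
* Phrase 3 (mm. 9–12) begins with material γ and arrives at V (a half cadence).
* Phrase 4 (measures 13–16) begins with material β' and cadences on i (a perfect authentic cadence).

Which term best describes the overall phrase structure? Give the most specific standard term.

Four phrases in two halves: the first half (bars 1–8) ends with a half cadence, the second (mm. 9-16) with a perfect authentic cadence — a large antecedent–consequent pair, i.e. a double period.
Phrase 3 begins with different material from phrase 1, making it contrasting.

contrasting double period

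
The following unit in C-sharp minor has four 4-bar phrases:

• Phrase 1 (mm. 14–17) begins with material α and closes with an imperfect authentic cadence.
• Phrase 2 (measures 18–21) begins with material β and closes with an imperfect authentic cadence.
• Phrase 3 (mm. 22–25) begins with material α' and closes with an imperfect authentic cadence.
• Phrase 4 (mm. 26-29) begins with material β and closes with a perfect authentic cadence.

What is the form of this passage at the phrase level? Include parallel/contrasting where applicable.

Four phrases in two halves: the first half (bars 14-21) ends with an imperfect authentic cadence, the second (mm. 22–29) with a perfect authentic cadence — a large antecedent–consequent pair, i.e. a double period.
Phrase 3 begins with the same material as phrase 1, making it parallel.

parallel double period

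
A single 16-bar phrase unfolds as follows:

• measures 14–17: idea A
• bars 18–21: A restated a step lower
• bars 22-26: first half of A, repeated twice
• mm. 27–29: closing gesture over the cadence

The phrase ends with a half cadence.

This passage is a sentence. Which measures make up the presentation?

The presentation of a sentence is the basic idea (bars 14-17) plus its repetition (mm. 18–21); the presentation is therefore mm. 14-21.

measures 14–21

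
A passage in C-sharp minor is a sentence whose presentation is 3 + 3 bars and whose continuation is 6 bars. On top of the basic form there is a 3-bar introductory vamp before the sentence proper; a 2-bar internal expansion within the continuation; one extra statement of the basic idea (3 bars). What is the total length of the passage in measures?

20 measures

Basic sentence: 3 + 3 + 6 = 12 bars.
12 (basic form) + 3 (introduction) + 2 (internal expansion) + 3 (extra statement) = 20.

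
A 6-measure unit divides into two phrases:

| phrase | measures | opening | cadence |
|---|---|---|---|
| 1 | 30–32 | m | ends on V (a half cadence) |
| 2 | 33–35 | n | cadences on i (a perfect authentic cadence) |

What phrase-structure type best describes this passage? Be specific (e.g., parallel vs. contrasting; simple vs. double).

contrasting period

Phrase 1 ends with a half cadence (weaker) and phrase 2 with a perfect authentic cadence (stronger): antecedent + consequent = a period.
The two phrases open with different material (m / n), so the period is contrasting.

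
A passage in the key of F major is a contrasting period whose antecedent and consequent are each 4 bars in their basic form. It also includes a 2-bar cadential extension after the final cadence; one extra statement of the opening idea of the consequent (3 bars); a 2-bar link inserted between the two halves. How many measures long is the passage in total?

15 measures

Basic contrasting period: 4 + 4 = 8 bars.
8 (basic form) + 2 (cadential extension) + 3 (extra statement) + 2 (link) = 15.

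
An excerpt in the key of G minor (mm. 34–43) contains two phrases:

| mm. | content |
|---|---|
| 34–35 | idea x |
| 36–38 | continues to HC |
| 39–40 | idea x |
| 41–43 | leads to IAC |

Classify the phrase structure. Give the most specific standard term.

parallel period

Phrase 1 ends with a half cadence (weaker) and phrase 2 with an imperfect authentic cadence (stronger): antecedent + consequent = a period.
The two phrases open with the same material (x / x), so the period is parallel.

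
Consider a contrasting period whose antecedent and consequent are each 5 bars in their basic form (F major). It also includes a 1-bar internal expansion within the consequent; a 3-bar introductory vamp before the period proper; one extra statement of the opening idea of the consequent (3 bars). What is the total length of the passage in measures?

17 measures

Basic contrasting period: 5 + 5 = 10 bars.
10 (basic form) + 1 (internal expansion) + 3 (introduction) + 3 (extra statement) = 17.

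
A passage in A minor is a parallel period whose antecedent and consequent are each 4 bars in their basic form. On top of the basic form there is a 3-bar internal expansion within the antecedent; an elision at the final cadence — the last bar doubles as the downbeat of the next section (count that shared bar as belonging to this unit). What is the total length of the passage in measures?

Basic parallel period: 4 + 4 = 8 bars.
8 (basic form) + 3 (internal expansion) = 11.
The elision shares a bar with the next section but does not change this unit's count.

11 measures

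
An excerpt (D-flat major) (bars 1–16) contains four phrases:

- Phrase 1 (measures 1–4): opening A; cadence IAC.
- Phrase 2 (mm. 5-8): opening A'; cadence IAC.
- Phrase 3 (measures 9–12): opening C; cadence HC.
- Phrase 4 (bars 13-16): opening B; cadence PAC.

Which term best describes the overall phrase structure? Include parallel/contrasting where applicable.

contrasting double period

Four phrases in two halves: the first half (mm. 1-8) ends with an imperfect authentic cadence, the second (measures 9-16) with a perfect authentic cadence — a large antecedent–consequent pair, i.e. a double period.
Phrase 3 begins with different material from phrase 1, making it contrasting.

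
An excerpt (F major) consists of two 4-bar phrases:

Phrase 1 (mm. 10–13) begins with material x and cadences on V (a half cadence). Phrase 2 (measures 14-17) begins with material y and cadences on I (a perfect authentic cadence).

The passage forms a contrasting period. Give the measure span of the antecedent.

The antecedent is the phrase ending with the weaker cadence (half cadence, phrase 1) and the consequent the one ending more conclusively (perfect authentic cadence, phrase 2); the antecedent is bars 10-13.

measures 10–13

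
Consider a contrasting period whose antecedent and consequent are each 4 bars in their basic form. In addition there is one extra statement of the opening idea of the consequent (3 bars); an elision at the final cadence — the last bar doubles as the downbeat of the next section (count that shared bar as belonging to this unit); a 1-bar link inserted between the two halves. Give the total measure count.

Basic contrasting period: 4 + 4 = 8 bars.
8 (basic form) + 3 (extra statement) + 1 (link) = 12.
The elision shares a bar with the next section but does not change this unit's count.

12 measures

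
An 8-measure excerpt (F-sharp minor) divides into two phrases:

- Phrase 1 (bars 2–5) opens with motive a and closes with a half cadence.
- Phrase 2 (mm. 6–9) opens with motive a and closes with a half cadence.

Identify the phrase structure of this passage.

repeated phrase

Both phrases have the same opening (a) and the same cadence (half cadence): the second is a restatement, not a consequent, so this is a repeated phrase rather than a period.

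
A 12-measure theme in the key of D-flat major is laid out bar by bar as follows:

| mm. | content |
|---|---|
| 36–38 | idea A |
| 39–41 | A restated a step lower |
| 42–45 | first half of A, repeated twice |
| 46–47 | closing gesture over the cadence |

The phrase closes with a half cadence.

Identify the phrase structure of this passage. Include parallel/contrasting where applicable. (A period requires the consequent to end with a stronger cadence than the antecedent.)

sentence

Basic idea (measures 36-38) + its repetition (mm. 39–41) form the presentation; fragmentation and cadence (mm. 42–47) form the continuation — the 12-bar whole is a sentence.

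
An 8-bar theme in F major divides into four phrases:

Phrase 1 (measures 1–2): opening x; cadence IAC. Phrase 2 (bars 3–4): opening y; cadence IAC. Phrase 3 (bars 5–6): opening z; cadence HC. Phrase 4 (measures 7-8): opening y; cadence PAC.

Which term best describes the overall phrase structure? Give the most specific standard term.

Four phrases in two halves: the first half (bars 1-4) ends with an imperfect authentic cadence, the second (bars 5–8) with a perfect authentic cadence — a large antecedent–consequent pair, i.e. a double period.
Phrase 3 begins with different material from phrase 1, making it contrasting.

contrasting double period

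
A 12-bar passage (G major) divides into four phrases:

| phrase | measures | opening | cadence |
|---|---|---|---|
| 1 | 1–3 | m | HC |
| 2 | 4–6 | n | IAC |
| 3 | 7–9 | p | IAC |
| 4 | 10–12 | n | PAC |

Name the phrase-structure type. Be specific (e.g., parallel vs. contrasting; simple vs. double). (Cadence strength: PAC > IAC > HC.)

Four phrases in two halves: the first half (mm. 1–6) ends with an imperfect authentic cadence, the second (measures 7-12) with a perfect authentic cadence — a large antecedent–consequent pair, i.e. a double period.
Phrase 3 begins with different material from phrase 1, making it contrasting.

contrasting double period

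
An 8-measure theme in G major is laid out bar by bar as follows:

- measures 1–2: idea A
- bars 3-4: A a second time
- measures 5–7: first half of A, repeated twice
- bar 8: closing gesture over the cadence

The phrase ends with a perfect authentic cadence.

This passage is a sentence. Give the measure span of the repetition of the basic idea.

measures 3–4

The presentation of a sentence is the basic idea (mm. 1–2) plus its repetition (mm. 3-4); the repetition of the basic idea is therefore mm. 3–4.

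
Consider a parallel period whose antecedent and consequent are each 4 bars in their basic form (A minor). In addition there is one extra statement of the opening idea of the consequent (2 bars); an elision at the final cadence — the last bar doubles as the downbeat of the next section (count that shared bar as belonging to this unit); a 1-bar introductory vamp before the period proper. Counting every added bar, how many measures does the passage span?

Basic parallel period: 4 + 4 = 8 bars.
8 (basic form) + 2 (extra statement) + 1 (introduction) = 11.
The elision shares a bar with the next section but does not change this unit's count.

11 measures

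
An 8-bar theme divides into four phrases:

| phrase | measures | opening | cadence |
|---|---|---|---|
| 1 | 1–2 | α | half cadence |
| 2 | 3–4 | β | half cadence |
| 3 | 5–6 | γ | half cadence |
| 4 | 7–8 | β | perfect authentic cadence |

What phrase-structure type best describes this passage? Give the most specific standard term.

contrasting double period

Four phrases in two halves: the first half (bars 1–4) ends with a half cadence, the second (measures 5–8) with a perfect authentic cadence — a large antecedent–consequent pair, i.e. a double period.
Phrase 3 begins with different material from phrase 1, making it contrasting.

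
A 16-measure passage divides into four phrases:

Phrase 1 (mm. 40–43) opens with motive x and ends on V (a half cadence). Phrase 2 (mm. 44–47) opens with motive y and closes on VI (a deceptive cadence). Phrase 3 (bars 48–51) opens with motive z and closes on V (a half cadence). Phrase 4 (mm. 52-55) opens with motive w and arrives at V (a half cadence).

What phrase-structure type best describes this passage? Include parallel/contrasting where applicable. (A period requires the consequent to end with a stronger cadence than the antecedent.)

phrase group

Phrase 4 ends with a half cadence, no stronger than phrase 2's deceptive cadence, so the four phrases do not form a double period; nor do phrases 3–4 duplicate 1–2, so it is not a repeated period. With no phrase reaching a conclusive cadence, the passage is a phrase group.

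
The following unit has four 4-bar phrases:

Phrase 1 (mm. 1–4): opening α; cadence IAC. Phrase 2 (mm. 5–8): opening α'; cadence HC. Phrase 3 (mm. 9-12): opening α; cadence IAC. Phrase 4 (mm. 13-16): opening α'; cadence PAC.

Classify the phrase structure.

Four phrases in two halves: the first half (mm. 1–8) ends with a half cadence, the second (mm. 9–16) with a perfect authentic cadence — a large antecedent–consequent pair, i.e. a double period.
Phrase 3 begins with the same material as phrase 1, making it parallel.

parallel double period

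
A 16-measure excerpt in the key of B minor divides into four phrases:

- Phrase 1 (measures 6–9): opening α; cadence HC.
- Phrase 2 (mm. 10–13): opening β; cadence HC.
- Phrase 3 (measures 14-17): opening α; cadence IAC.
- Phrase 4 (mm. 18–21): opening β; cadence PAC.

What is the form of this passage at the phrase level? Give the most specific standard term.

parallel double period

Four phrases in two halves: the first half (measures 6–13) ends with a half cadence, the second (bars 14–21) with a perfect authentic cadence — a large antecedent–consequent pair, i.e. a double period.
Phrase 3 begins with the same material as phrase 1, making it parallel.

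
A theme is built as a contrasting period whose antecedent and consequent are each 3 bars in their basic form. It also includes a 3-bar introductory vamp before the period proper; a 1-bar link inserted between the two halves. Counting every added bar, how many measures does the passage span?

10 measures

Basic contrasting period: 3 + 3 = 6 bars.
6 (basic form) + 3 (introduction) + 1 (link) = 10.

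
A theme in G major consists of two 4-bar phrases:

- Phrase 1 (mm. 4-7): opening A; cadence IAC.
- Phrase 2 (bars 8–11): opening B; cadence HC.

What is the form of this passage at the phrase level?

phrase group

The second phrase closes with a half cadence, which is not stronger than the first phrase's imperfect authentic cadence; without a weak→strong cadential pair there is no antecedent–consequent relationship, so this is a phrase group rather than a period.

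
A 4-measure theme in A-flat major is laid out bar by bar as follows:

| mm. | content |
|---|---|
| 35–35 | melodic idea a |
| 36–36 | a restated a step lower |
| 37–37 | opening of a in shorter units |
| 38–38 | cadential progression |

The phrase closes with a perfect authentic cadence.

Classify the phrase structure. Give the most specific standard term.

sentence

Basic idea (measure 35) + its repetition (m. 36) form the presentation; fragmentation and cadence (mm. 37-38) form the continuation — the 4-bar whole is a sentence.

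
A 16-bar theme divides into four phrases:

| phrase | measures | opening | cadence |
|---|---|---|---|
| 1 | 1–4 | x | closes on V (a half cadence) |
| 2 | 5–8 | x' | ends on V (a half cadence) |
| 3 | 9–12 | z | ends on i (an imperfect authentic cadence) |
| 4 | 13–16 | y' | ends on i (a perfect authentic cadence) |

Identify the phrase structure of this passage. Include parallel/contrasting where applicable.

Four phrases in two halves: the first half (measures 1–8) ends with a half cadence, the second (mm. 9–16) with a perfect authentic cadence — a large antecedent–consequent pair, i.e. a double period.
Phrase 3 begins with different material from phrase 1, making it contrasting.

contrasting double period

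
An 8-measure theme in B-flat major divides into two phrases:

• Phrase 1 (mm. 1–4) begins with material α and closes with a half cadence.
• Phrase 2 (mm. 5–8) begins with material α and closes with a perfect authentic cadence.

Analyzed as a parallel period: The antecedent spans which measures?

measures 1–4

The antecedent is the phrase ending with the weaker cadence (half cadence, phrase 1) and the consequent the one ending more conclusively (perfect authentic cadence, phrase 2); the antecedent is mm. 1–4.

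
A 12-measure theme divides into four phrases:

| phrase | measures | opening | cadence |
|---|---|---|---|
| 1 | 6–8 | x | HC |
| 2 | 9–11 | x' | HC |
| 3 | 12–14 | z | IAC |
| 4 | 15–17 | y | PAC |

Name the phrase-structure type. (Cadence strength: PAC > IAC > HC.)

contrasting double period

Four phrases in two halves: the first half (bars 6–11) ends with a half cadence, the second (bars 12-17) with a perfect authentic cadence — a large antecedent–consequent pair, i.e. a double period.
Phrase 3 begins with different material from phrase 1, making it contrasting.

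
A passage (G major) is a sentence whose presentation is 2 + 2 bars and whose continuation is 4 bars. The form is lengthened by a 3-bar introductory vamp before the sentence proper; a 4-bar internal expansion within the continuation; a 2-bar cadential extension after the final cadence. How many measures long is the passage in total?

Basic sentence: 2 + 2 + 4 = 8 bars.
8 (basic form) + 3 (introduction) + 4 (internal expansion) + 2 (cadential extension) = 17.

17 measures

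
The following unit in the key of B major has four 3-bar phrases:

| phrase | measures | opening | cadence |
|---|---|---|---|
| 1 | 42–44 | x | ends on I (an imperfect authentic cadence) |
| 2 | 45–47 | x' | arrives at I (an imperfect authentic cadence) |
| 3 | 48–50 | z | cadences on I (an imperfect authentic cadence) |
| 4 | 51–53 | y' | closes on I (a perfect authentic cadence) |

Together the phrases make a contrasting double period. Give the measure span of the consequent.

measures 48–53

In a double period the first pair of phrases (ending imperfect authentic cadence) is the large antecedent and the second pair (ending perfect authentic cadence) is the large consequent; the consequent is measures 48–53.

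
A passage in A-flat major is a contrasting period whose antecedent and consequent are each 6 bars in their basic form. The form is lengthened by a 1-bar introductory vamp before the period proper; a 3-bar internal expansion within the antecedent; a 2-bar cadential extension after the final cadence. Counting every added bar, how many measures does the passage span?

Basic contrasting period: 6 + 6 = 12 bars.
12 (basic form) + 1 (introduction) + 3 (internal expansion) + 2 (cadential extension) = 18.

18 measures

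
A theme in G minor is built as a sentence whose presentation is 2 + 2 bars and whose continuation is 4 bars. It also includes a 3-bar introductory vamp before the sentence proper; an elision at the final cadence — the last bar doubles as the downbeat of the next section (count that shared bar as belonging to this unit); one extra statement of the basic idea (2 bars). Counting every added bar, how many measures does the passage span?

Basic sentence: 2 + 2 + 4 = 8 bars.
8 (basic form) + 3 (introduction) + 2 (extra statement) = 13.
The elision shares a bar with the next section but does not change this unit's count.

13 measures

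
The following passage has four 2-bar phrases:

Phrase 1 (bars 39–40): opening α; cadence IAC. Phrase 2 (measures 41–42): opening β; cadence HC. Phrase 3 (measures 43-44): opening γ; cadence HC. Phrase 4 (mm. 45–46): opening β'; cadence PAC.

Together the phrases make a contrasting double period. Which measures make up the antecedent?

measures 39–42

In a double period the first pair of phrases (ending half cadence) is the large antecedent and the second pair (ending perfect authentic cadence) is the large consequent; the antecedent is measures 39–42.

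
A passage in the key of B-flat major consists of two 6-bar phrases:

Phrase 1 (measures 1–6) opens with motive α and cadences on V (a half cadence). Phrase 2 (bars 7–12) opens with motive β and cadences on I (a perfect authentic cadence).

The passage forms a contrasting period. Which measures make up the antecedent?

The antecedent is the phrase ending with the weaker cadence (half cadence, phrase 1) and the consequent the one ending more conclusively (perfect authentic cadence, phrase 2); the antecedent is measures 1–6.

measures 1–6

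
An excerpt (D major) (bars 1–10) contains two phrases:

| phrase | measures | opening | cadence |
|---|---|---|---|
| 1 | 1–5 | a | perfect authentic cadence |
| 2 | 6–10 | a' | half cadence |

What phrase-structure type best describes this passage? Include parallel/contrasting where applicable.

The second phrase closes with a half cadence, which is not stronger than the first phrase's perfect authentic cadence; without a weak→strong cadential pair there is no antecedent–consequent relationship, so this is a phrase group rather than a period.

phrase group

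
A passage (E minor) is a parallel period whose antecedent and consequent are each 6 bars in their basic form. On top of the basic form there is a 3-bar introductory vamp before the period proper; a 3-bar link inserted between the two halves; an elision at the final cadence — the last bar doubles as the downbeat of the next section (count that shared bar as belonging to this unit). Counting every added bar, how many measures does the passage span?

18 measures

Basic parallel period: 6 + 6 = 12 bars.
12 (basic form) + 3 (introduction) + 3 (link) = 18.
The elision shares a bar with the next section but does not change this unit's count.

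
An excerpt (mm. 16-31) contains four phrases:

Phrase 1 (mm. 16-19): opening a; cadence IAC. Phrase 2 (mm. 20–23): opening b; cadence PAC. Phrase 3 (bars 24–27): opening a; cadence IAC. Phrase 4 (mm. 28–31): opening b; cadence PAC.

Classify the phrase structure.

repeated period

The cadence pattern IAC–PAC–IAC–PAC is weak–strong twice, and phrases 3–4 restate phrases 1–2: a period heard twice, not a double period (which would end weakly at phrase 2).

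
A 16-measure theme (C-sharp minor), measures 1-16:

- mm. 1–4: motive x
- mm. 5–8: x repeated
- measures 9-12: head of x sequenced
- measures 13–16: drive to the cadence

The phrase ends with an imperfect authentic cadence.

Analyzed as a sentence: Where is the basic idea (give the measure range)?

The presentation of a sentence is the basic idea (mm. 1-4) plus its repetition (mm. 5–8); the basic idea is therefore measures 1–4.

measures 1–4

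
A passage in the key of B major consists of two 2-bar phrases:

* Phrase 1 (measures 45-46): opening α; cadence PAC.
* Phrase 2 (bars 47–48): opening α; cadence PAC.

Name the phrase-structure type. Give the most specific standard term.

repeated phrase

Both phrases have the same opening (α) and the same cadence (perfect authentic cadence): the second is a restatement, not a consequent, so this is a repeated phrase rather than a period.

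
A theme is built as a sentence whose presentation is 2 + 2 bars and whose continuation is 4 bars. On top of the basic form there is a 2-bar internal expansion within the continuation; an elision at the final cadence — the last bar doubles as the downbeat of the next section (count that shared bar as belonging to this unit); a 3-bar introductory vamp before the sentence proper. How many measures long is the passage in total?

Basic sentence: 2 + 2 + 4 = 8 bars.
8 (basic form) + 2 (internal expansion) + 3 (introduction) = 13.
The elision shares a bar with the next section but does not change this unit's count.

13 measures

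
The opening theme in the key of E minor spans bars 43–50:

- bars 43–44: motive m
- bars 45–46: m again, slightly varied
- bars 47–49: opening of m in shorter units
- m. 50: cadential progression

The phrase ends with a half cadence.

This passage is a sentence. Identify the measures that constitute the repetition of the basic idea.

The presentation of a sentence is the basic idea (mm. 43–44) plus its repetition (mm. 45–46); the repetition of the basic idea is therefore bars 45–46.

measures 45–46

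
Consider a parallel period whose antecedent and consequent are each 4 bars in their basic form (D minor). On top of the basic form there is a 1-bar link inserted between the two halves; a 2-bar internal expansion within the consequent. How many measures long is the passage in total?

11 measures

Basic parallel period: 4 + 4 = 8 bars.
8 (basic form) + 1 (link) + 2 (internal expansion) = 11.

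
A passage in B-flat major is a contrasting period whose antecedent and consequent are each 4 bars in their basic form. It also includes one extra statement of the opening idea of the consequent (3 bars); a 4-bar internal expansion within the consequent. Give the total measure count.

15 measures

Basic contrasting period: 4 + 4 = 8 bars.
8 (basic form) + 3 (extra statement) + 4 (internal expansion) = 15.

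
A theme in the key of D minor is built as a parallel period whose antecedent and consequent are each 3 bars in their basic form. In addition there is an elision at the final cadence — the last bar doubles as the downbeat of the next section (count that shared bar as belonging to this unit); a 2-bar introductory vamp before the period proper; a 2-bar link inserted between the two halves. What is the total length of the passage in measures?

10 measures

Basic parallel period: 3 + 3 = 6 bars.
6 (basic form) + 2 (introduction) + 2 (link) = 10.
The elision shares a bar with the next section but does not change this unit's count.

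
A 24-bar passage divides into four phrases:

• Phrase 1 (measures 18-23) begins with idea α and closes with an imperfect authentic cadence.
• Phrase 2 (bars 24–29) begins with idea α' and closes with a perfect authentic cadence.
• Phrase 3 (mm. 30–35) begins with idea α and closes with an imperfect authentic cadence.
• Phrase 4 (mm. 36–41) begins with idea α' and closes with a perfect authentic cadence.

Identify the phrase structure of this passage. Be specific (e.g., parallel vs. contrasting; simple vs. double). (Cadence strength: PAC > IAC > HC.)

The cadence pattern IAC–PAC–IAC–PAC is weak–strong twice, and phrases 3–4 restate phrases 1–2: a period heard twice, not a double period (which would end weakly at phrase 2).

repeated period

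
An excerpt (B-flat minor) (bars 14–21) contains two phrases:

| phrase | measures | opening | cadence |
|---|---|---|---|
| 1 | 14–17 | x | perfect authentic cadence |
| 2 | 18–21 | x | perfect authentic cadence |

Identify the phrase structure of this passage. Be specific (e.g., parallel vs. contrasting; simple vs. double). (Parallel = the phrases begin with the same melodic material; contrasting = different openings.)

repeated phrase

Both phrases have the same opening (x) and the same cadence (perfect authentic cadence): the second is a restatement, not a consequent, so this is a repeated phrase rather than a period.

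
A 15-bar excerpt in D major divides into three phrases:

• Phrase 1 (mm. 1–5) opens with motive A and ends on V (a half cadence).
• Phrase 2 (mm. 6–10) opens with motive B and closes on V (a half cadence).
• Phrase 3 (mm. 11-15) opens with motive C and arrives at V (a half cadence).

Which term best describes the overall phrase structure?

The final phrase closes with a half cadence, which is not stronger than the preceding half cadence; the 3 phrases lack an overall antecedent–consequent design and so form a phrase group.

phrase group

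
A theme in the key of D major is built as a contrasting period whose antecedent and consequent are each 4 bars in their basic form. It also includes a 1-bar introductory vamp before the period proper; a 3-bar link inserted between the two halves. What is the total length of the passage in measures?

Basic contrasting period: 4 + 4 = 8 bars.
8 (basic form) + 1 (introduction) + 3 (link) = 12.

12 measures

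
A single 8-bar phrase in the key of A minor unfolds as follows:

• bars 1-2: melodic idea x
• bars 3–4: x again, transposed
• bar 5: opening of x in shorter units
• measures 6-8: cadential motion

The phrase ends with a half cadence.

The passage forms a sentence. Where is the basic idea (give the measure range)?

measures 1–2

The presentation of a sentence is the basic idea (mm. 1–2) plus its repetition (mm. 3-4); the basic idea is therefore bars 1-2.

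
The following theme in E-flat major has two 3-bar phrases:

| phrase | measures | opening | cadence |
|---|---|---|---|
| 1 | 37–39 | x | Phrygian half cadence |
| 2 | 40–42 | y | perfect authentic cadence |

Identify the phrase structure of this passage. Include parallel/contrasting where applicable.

contrasting period

Phrase 1 ends with a Phrygian half cadence (weaker) and phrase 2 with a perfect authentic cadence (stronger): antecedent + consequent = a period.
The two phrases open with different material (x / y), so the period is contrasting.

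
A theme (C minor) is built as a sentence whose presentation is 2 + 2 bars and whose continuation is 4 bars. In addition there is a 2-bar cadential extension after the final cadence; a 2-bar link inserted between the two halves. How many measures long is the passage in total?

12 measures

Basic sentence: 2 + 2 + 4 = 8 bars.
8 (basic form) + 2 (cadential extension) + 2 (link) = 12.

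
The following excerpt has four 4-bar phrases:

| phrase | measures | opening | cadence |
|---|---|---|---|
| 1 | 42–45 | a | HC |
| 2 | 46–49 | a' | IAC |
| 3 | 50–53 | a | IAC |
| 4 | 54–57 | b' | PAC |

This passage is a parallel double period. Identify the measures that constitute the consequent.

In a double period the four phrases pair into a large antecedent (phrases 1–2, ending imperfect authentic cadence) and a large consequent (phrases 3–4, ending perfect authentic cadence). The consequent spans mm. 50–57.

measures 50–57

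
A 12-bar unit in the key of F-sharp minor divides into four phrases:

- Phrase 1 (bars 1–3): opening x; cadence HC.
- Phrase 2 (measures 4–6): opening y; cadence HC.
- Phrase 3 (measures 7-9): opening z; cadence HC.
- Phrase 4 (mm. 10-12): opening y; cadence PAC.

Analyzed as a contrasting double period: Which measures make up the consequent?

In a double period the four phrases pair into a large antecedent (phrases 1–2, ending half cadence) and a large consequent (phrases 3–4, ending perfect authentic cadence). The consequent spans mm. 7–12.

measures 7–12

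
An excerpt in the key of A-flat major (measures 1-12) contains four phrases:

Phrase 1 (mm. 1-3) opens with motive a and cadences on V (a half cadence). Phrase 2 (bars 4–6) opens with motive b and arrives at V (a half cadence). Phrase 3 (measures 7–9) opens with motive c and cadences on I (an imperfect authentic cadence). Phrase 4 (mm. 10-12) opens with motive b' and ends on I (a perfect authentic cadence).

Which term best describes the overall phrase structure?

contrasting double period

Four phrases in two halves: the first half (measures 1–6) ends with a half cadence, the second (mm. 7–12) with a perfect authentic cadence — a large antecedent–consequent pair, i.e. a double period.
Phrase 3 begins with different material from phrase 1, making it contrasting.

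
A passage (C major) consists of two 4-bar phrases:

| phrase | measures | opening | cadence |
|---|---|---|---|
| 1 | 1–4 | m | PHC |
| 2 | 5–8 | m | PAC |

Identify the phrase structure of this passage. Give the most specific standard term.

Phrase 1 ends with a Phrygian half cadence (weaker) and phrase 2 with a perfect authentic cadence (stronger): antecedent + consequent = a period.
The two phrases open with the same material (m / m), so the period is parallel.

parallel period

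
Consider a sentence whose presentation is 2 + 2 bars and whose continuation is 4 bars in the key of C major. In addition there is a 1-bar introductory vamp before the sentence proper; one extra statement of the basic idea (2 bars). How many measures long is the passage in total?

Basic sentence: 2 + 2 + 4 = 8 bars.
8 (basic form) + 1 (introduction) + 2 (extra statement) = 11.

11 measures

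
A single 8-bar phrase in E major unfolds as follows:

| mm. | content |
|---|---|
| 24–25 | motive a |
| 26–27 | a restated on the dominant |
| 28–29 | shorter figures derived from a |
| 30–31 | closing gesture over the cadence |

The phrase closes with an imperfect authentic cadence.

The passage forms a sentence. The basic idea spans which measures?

measures 24–25

The presentation of a sentence is the basic idea (mm. 24–25) plus its repetition (mm. 26–27); the basic idea is therefore mm. 24–25.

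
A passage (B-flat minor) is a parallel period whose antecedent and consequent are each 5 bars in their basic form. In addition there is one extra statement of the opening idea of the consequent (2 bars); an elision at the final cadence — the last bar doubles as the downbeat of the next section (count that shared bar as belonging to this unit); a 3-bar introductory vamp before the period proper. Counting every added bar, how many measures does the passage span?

15 measures

Basic parallel period: 5 + 5 = 10 bars.
10 (basic form) + 2 (extra statement) + 3 (introduction) = 15.
The elision shares a bar with the next section but does not change this unit's count.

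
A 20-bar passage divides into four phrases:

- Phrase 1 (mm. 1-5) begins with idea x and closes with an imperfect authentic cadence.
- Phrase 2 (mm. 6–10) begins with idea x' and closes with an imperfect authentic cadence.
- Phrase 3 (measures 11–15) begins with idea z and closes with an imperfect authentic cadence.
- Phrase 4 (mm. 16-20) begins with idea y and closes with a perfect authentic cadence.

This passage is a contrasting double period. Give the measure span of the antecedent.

measures 1–10

In a double period the four phrases pair into a large antecedent (phrases 1–2, ending imperfect authentic cadence) and a large consequent (phrases 3–4, ending perfect authentic cadence). The antecedent spans mm. 1-10.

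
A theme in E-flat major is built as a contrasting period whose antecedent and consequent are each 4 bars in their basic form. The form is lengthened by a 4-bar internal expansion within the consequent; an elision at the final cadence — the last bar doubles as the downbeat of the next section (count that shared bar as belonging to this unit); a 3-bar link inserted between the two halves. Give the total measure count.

Basic contrasting period: 4 + 4 = 8 bars.
8 (basic form) + 4 (internal expansion) + 3 (link) = 15.
The elision shares a bar with the next section but does not change this unit's count.

15 measures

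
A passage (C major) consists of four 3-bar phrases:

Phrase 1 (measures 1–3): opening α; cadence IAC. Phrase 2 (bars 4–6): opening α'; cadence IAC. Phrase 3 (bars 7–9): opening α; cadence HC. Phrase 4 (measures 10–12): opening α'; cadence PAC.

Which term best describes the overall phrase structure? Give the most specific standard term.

Four phrases in two halves: the first half (mm. 1–6) ends with an imperfect authentic cadence, the second (bars 7–12) with a perfect authentic cadence — a large antecedent–consequent pair, i.e. a double period.
Phrase 3 begins with the same material as phrase 1, making it parallel.

parallel double period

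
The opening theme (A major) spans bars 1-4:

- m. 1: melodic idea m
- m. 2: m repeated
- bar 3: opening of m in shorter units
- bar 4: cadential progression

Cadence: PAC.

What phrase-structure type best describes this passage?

sentence

Basic idea (m. 1) + its repetition (measure 2) form the presentation; fragmentation and cadence (mm. 3–4) form the continuation — the 4-bar whole is a sentence.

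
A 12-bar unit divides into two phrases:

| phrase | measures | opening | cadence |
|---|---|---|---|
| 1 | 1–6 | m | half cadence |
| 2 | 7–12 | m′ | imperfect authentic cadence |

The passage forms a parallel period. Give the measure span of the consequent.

The antecedent is the phrase ending with the weaker cadence (half cadence, phrase 1) and the consequent the one ending more conclusively (imperfect authentic cadence, phrase 2); the consequent is measures 7–12.

measures 7–12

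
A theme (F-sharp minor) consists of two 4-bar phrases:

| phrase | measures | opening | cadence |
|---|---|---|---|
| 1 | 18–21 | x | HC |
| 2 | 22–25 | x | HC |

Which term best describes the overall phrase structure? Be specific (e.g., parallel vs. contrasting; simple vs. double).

Both phrases have the same opening (x) and the same cadence (half cadence): the second is a restatement, not a consequent, so this is a repeated phrase rather than a period.

repeated phrase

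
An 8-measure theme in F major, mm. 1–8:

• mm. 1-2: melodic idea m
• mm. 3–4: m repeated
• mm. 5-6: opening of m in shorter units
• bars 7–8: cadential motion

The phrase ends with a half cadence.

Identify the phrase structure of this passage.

Basic idea (mm. 1-2) + its repetition (mm. 3-4) form the presentation; fragmentation and cadence (bars 5-8) form the continuation — the 8-bar whole is a sentence.

sentence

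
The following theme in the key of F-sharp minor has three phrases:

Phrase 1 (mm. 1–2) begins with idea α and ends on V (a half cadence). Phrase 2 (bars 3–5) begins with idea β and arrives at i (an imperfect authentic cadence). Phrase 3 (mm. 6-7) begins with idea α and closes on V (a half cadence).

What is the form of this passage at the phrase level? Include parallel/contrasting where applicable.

The final phrase closes with a half cadence, which is not stronger than the preceding imperfect authentic cadence; the 3 phrases lack an overall antecedent–consequent design and so form a phrase group.

phrase group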